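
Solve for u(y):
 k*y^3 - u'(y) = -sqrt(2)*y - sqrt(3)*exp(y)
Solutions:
 u(y) = C1 + k*y^4/4 + sqrt(2)*y^2/2 + sqrt(3)*exp(y)


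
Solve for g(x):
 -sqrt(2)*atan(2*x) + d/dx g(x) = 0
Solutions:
 g(x) = C1 + sqrt(2)*(x*atan(2*x) - log(4*x^2 + 1)/4)


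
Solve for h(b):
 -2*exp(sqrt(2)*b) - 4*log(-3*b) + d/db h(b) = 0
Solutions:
 h(b) = C1 + 4*b*log(-b) + 4*b*(-1 + log(3)) + sqrt(2)*exp(sqrt(2)*b)


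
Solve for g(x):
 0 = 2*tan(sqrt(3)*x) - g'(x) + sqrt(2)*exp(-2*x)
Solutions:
 g(x) = C1 + sqrt(3)*log(tan(sqrt(3)*x)^2 + 1)/3 - sqrt(2)*exp(-2*x)/2


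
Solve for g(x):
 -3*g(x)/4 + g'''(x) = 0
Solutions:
 g(x) = C3*exp(6^(1/3)*x/2) + (C1*sin(2^(1/3)*3^(5/6)*x/4) + C2*cos(2^(1/3)*3^(5/6)*x/4))*exp(-6^(1/3)*x/4)


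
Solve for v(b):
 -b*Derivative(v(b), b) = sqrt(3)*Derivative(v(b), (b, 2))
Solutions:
 v(b) = C1 + C2*erf(sqrt(2)*3^(3/4)*b/6)


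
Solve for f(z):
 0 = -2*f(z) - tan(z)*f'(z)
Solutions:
 f(z) = C1/sin(z)^2


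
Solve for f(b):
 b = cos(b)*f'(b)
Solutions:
 f(b) = C1 + Integral(b/cos(b), b)


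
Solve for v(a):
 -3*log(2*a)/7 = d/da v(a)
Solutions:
 v(a) = C1 - 3*a*log(a)/7 - 3*a*log(2)/7 + 3*a/7


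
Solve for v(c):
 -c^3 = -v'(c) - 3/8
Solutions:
 v(c) = C1 + c^4/4 - 3*c/8


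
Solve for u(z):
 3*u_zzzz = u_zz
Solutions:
 u(z) = C1 + C2*z + C3*exp(-sqrt(3)*z/3) + C4*exp(sqrt(3)*z/3)


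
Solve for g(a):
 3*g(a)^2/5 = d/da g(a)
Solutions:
 g(a) = -5/(C1 + 3*a)


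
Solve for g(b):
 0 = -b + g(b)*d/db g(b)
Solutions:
 g(b) = -sqrt(C1 + b^2)
 g(b) = sqrt(C1 + b^2)


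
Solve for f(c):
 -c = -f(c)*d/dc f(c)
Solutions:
 f(c) = -sqrt(C1 + c^2)
 f(c) = sqrt(C1 + c^2)


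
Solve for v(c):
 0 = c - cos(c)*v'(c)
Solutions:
 v(c) = C1 + Integral(c/cos(c), c)


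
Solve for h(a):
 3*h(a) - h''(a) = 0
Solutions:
 h(a) = C1*exp(-sqrt(3)*a) + C2*exp(sqrt(3)*a)


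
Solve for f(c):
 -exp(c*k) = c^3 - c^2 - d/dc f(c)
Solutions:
 f(c) = C1 + c^4/4 - c^3/3 + exp(c*k)/k


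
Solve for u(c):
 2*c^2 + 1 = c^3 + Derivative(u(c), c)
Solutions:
 u(c) = C1 - c^4/4 + 2*c^3/3 + c


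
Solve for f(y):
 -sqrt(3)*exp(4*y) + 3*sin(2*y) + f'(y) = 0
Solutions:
 f(y) = C1 + sqrt(3)*exp(4*y)/4 + 3*cos(2*y)/2


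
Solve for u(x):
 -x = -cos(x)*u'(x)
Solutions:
 u(x) = C1 + Integral(x/cos(x), x)


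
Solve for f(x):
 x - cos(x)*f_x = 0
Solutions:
 f(x) = C1 + Integral(x/cos(x), x)


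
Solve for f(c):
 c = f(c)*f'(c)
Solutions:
 f(c) = -sqrt(C1 + c^2)
 f(c) = sqrt(C1 + c^2)


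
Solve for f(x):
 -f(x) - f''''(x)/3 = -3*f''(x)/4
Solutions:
 f(x) = (C1*sin(3^(1/4)*x*sin(atan(sqrt(111)/9)/2)) + C2*cos(3^(1/4)*x*sin(atan(sqrt(111)/9)/2)))*exp(-3^(1/4)*x*cos(atan(sqrt(111)/9)/2)) + (C3*sin(3^(1/4)*x*sin(atan(sqrt(111)/9)/2)) + C4*cos(3^(1/4)*x*sin(atan(sqrt(111)/9)/2)))*exp(3^(1/4)*x*cos(atan(sqrt(111)/9)/2))


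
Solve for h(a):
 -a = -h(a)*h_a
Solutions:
 h(a) = -sqrt(C1 + a^2)
 h(a) = sqrt(C1 + a^2)


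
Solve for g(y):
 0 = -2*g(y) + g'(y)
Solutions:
 g(y) = C1*exp(2*y)


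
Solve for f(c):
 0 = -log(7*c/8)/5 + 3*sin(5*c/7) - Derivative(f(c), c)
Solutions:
 f(c) = C1 - c*log(c)/5 - c*log(7)/5 + c/5 + 3*c*log(2)/5 - 21*cos(5*c/7)/5


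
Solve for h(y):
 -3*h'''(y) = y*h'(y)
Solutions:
 h(y) = C1 + Integral(C2*airyai(-3^(2/3)*y/3) + C3*airybi(-3^(2/3)*y/3), y)


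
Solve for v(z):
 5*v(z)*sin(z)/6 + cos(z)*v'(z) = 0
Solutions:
 v(z) = C1*cos(z)^(5/6)


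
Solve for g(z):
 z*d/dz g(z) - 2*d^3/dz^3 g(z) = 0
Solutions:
 g(z) = C1 + Integral(C2*airyai(2^(2/3)*z/2) + C3*airybi(2^(2/3)*z/2), z)


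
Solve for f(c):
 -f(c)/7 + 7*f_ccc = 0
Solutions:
 f(c) = C3*exp(7^(1/3)*c/7) + (C1*sin(sqrt(3)*7^(1/3)*c/14) + C2*cos(sqrt(3)*7^(1/3)*c/14))*exp(-7^(1/3)*c/14)


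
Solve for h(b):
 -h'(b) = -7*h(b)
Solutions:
 h(b) = C1*exp(7*b)


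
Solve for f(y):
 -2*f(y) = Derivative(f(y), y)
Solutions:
 f(y) = C1*exp(-2*y)


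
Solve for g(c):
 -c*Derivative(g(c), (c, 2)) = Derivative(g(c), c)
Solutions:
 g(c) = C1 + C2*log(c)


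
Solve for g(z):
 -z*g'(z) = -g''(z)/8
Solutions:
 g(z) = C1 + C2*erfi(2*z)


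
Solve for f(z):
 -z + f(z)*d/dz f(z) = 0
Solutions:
 f(z) = -sqrt(C1 + z^2)
 f(z) = sqrt(C1 + z^2)


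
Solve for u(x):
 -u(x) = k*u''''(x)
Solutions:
 u(x) = C1*exp(-x*(-1/k)^(1/4)) + C2*exp(x*(-1/k)^(1/4)) + C3*exp(-I*x*(-1/k)^(1/4)) + C4*exp(I*x*(-1/k)^(1/4))


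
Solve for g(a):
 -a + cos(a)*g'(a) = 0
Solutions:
 g(a) = C1 + Integral(a/cos(a), a)


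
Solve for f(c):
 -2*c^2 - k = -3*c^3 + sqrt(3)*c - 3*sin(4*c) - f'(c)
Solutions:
 f(c) = C1 - 3*c^4/4 + 2*c^3/3 + sqrt(3)*c^2/2 + c*k + 3*cos(4*c)/4


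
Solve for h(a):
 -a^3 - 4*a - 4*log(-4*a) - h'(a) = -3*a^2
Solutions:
 h(a) = C1 - a^4/4 + a^3 - 2*a^2 - 4*a*log(-a) + 4*a*(1 - 2*log(2))


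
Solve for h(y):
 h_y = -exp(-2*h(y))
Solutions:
 h(y) = log(-sqrt(C1 - 2*y))
 h(y) = log(C1 - 2*y)/2


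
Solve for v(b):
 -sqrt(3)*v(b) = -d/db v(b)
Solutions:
 v(b) = C1*exp(sqrt(3)*b)


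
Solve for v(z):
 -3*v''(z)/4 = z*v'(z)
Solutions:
 v(z) = C1 + C2*erf(sqrt(6)*z/3)


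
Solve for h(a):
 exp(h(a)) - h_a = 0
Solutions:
 h(a) = log(-1/(C1 + a))


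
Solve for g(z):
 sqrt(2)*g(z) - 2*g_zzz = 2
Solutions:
 g(z) = C3*exp(2^(5/6)*z/2) + (C1*sin(2^(5/6)*sqrt(3)*z/4) + C2*cos(2^(5/6)*sqrt(3)*z/4))*exp(-2^(5/6)*z/4) + sqrt(2)


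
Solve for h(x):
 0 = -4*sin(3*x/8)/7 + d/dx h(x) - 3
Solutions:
 h(x) = C1 + 3*x - 32*cos(3*x/8)/21


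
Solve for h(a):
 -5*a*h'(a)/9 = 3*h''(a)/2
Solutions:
 h(a) = C1 + C2*erf(sqrt(15)*a/9)


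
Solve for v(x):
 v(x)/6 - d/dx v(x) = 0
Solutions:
 v(x) = C1*exp(x/6)


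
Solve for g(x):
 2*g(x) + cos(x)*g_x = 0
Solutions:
 g(x) = C1*(sin(x) - 1)/(sin(x) + 1)


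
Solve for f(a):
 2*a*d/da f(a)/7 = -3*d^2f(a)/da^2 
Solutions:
 f(a) = C1 + C2*erf(sqrt(21)*a/21)


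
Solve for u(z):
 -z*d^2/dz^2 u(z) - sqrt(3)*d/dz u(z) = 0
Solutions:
 u(z) = C1 + C2*z^(1 - sqrt(3))


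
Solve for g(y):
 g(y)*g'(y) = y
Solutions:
 g(y) = -sqrt(C1 + y^2)
 g(y) = sqrt(C1 + y^2)


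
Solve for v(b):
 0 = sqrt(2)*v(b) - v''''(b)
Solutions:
 v(b) = C1*exp(-2^(1/8)*b) + C2*exp(2^(1/8)*b) + C3*sin(2^(1/8)*b) + C4*cos(2^(1/8)*b)


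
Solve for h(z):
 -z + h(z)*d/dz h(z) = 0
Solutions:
 h(z) = -sqrt(C1 + z^2)
 h(z) = sqrt(C1 + z^2)


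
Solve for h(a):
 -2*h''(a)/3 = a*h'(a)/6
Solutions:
 h(a) = C1 + C2*erf(sqrt(2)*a/4)


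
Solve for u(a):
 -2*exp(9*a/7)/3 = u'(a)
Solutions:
 u(a) = C1 - 14*exp(9*a/7)/27


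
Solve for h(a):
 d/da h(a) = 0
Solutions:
 h(a) = C1


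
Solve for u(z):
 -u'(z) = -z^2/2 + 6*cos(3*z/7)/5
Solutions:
 u(z) = C1 + z^3/6 - 14*sin(3*z/7)/5


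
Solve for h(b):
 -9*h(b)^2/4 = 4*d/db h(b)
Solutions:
 h(b) = 16/(C1 + 9*b)


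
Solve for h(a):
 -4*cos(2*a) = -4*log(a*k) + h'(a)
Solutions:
 h(a) = C1 + 4*a*log(a*k) - 4*a - 2*sin(2*a)


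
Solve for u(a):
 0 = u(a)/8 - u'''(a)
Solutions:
 u(a) = C3*exp(a/2) + (C1*sin(sqrt(3)*a/4) + C2*cos(sqrt(3)*a/4))*exp(-a/4)


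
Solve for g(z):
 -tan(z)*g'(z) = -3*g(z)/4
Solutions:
 g(z) = C1*sin(z)^(3/4)


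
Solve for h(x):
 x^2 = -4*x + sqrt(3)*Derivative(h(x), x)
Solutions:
 h(x) = C1 + sqrt(3)*x^3/9 + 2*sqrt(3)*x^2/3


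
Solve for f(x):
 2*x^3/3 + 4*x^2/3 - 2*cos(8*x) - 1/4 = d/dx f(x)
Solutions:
 f(x) = C1 + x^4/6 + 4*x^3/9 - x/4 - sin(8*x)/4


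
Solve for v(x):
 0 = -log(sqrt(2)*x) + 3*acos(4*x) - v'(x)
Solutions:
 v(x) = C1 - x*log(x) + 3*x*acos(4*x) - x*log(2)/2 + x - 3*sqrt(1 - 16*x^2)/4


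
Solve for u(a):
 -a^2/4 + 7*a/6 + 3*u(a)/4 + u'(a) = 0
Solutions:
 u(a) = C1*exp(-3*a/4) + a^2/3 - 22*a/9 + 88/27


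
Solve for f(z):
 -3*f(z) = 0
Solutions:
 f(z) = 0


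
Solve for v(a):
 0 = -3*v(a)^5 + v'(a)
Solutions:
 v(a) = -(-1/(C1 + 12*a))^(1/4)
 v(a) = (-1/(C1 + 12*a))^(1/4)
 v(a) = -I*(-1/(C1 + 12*a))^(1/4)
 v(a) = I*(-1/(C1 + 12*a))^(1/4)


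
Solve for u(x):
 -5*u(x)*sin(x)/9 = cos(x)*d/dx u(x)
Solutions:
 u(x) = C1*cos(x)^(5/9)


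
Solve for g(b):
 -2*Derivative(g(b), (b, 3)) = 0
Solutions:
 g(b) = C1 + C2*b + C3*b^2


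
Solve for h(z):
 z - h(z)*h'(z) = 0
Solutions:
 h(z) = -sqrt(C1 + z^2)
 h(z) = sqrt(C1 + z^2)


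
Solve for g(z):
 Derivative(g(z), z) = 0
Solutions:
 g(z) = C1


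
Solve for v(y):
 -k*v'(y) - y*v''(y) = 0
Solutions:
 v(y) = C1 + y^(1 - re(k))*(C2*sin(log(y)*Abs(im(k))) + C3*cos(log(y)*im(k)))


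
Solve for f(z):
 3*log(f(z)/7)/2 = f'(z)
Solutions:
 2*Integral(1/(-log(_y) + log(7)), (_y, f(z)))/3 = C1 - z


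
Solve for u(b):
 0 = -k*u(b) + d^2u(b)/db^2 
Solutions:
 u(b) = C1*exp(-b*sqrt(k)) + C2*exp(b*sqrt(k))


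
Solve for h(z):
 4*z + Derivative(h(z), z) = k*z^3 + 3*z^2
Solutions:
 h(z) = C1 + k*z^4/4 + z^3 - 2*z^2


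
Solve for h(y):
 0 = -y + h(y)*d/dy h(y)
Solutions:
 h(y) = -sqrt(C1 + y^2)
 h(y) = sqrt(C1 + y^2)


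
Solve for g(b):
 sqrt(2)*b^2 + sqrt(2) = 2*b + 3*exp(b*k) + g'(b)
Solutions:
 g(b) = C1 + sqrt(2)*b^3/3 - b^2 + sqrt(2)*b - 3*exp(b*k)/k


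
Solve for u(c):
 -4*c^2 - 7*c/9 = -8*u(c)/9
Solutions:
 u(c) = c*(36*c + 7)/8


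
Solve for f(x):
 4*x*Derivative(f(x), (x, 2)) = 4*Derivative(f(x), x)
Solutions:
 f(x) = C1 + C2*x^2


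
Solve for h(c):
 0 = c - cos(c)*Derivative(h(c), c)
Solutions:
 h(c) = C1 + Integral(c/cos(c), c)


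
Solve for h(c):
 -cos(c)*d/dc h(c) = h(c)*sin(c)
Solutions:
 h(c) = C1*cos(c)


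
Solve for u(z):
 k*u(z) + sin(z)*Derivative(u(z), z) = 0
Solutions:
 u(z) = C1*exp(k*(-log(cos(z) - 1) + log(cos(z) + 1))/2)


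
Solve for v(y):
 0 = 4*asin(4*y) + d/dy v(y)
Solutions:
 v(y) = C1 - 4*y*asin(4*y) - sqrt(1 - 16*y^2)


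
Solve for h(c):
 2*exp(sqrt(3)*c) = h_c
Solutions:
 h(c) = C1 + 2*sqrt(3)*exp(sqrt(3)*c)/3


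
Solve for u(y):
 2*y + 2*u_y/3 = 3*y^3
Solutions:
 u(y) = C1 + 9*y^4/8 - 3*y^2/2


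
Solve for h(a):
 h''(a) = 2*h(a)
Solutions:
 h(a) = C1*exp(-sqrt(2)*a) + C2*exp(sqrt(2)*a)


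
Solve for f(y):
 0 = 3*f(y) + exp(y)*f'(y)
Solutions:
 f(y) = C1*exp(3*exp(-y))


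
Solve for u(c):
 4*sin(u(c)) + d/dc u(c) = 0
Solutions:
 u(c) = -acos((-C1 - exp(8*c))/(C1 - exp(8*c))) + 2*pi
 u(c) = acos((-C1 - exp(8*c))/(C1 - exp(8*c)))


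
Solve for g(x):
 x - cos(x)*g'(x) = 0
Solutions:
 g(x) = C1 + Integral(x/cos(x), x)


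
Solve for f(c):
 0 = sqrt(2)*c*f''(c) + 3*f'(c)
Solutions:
 f(c) = C1 + C2*c^(1 - 3*sqrt(2)/2)


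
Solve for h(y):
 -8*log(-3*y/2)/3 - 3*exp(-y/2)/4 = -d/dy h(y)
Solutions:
 h(y) = C1 + 8*y*log(-y)/3 + 8*y*(-1 - log(2) + log(3))/3 - 3*exp(-y/2)/2


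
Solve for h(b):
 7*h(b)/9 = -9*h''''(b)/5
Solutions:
 h(b) = (C1*sin(sqrt(2)*35^(1/4)*b/6) + C2*cos(sqrt(2)*35^(1/4)*b/6))*exp(-sqrt(2)*35^(1/4)*b/6) + (C3*sin(sqrt(2)*35^(1/4)*b/6) + C4*cos(sqrt(2)*35^(1/4)*b/6))*exp(sqrt(2)*35^(1/4)*b/6)


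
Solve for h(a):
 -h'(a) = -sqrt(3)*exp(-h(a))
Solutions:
 h(a) = log(C1 + sqrt(3)*a)


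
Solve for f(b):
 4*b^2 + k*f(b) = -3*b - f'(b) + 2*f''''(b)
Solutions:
 f(b) = C1*exp(b*Piecewise((-sqrt(2)*sqrt(-(-2)^(1/3))/4 - sqrt(-sqrt(2)/sqrt(-(-2)^(1/3)) + (-2)^(1/3)/2)/2, Eq(k, 0)), (-sqrt(-k/(3*(sqrt(k^3/216 + 1/4096) + 1/64)^(1/3)) + 2*(sqrt(k^3/216 + 1/4096) + 1/64)^(1/3))/2 - sqrt(k/(3*(sqrt(k^3/216 + 1/4096) + 1/64)^(1/3)) - 2*(sqrt(k^3/216 + 1/4096) + 1/64)^(1/3) - 1/sqrt(-k/(3*(sqrt(k^3/216 + 1/4096) + 1/64)^(1/3)) + 2*(sqrt(k^3/216 + 1/4096) + 1/64)^(1/3)))/2, True))) + C2*exp(b*Piecewise((sqrt(2)*sqrt(-(-2)^(1/3))/4 + sqrt((-2)^(1/3)/2 + sqrt(2)/sqrt(-(-2)^(1/3)))/2, Eq(k, 0)), (sqrt(-k/(3*(sqrt(k^3/216 + 1/4096) + 1/64)^(1/3)) + 2*(sqrt(k^3/216 + 1/4096) + 1/64)^(1/3))/2 + sqrt(k/(3*(sqrt(k^3/216 + 1/4096) + 1/64)^(1/3)) - 2*(sqrt(k^3/216 + 1/4096) + 1/64)^(1/3) + 1/sqrt(-k/(3*(sqrt(k^3/216 + 1/4096) + 1/64)^(1/3)) + 2*(sqrt(k^3/216 + 1/4096) + 1/64)^(1/3)))/2, True))) + C3*exp(b*Piecewise((-sqrt((-2)^(1/3)/2 + sqrt(2)/sqrt(-(-2)^(1/3)))/2 + sqrt(2)*sqrt(-(-2)^(1/3))/4, Eq(k, 0)), (sqrt(-k/(3*(sqrt(k^3/216 + 1/4096) + 1/64)^(1/3)) + 2*(sqrt(k^3/216 + 1/4096) + 1/64)^(1/3))/2 - sqrt(k/(3*(sqrt(k^3/216 + 1/4096) + 1/64)^(1/3)) - 2*(sqrt(k^3/216 + 1/4096) + 1/64)^(1/3) + 1/sqrt(-k/(3*(sqrt(k^3/216 + 1/4096) + 1/64)^(1/3)) + 2*(sqrt(k^3/216 + 1/4096) + 1/64)^(1/3)))/2, True))) + C4*exp(b*Piecewise((sqrt(-sqrt(2)/sqrt(-(-2)^(1/3)) + (-2)^(1/3)/2)/2 - sqrt(2)*sqrt(-(-2)^(1/3))/4, Eq(k, 0)), (-sqrt(-k/(3*(sqrt(k^3/216 + 1/4096) + 1/64)^(1/3)) + 2*(sqrt(k^3/216 + 1/4096) + 1/64)^(1/3))/2 + sqrt(k/(3*(sqrt(k^3/216 + 1/4096) + 1/64)^(1/3)) - 2*(sqrt(k^3/216 + 1/4096) + 1/64)^(1/3) - 1/sqrt(-k/(3*(sqrt(k^3/216 + 1/4096) + 1/64)^(1/3)) + 2*(sqrt(k^3/216 + 1/4096) + 1/64)^(1/3)))/2, True))) - 4*b^2/k - 3*b/k + 8*b/k^2 + 3/k^2 - 8/k^3


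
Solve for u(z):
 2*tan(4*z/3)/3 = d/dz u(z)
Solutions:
 u(z) = C1 - log(cos(4*z/3))/2


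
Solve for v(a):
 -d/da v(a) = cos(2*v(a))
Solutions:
 v(a) = -asin((C1 + exp(4*a))/(C1 - exp(4*a)))/2 + pi/2
 v(a) = asin((C1 + exp(4*a))/(C1 - exp(4*a)))/2


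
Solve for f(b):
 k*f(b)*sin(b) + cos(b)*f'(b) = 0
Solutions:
 f(b) = C1*exp(k*log(cos(b)))


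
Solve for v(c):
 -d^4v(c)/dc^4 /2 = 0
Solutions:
 v(c) = C1 + C2*c + C3*c^2 + C4*c^3


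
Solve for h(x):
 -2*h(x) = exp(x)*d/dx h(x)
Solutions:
 h(x) = C1*exp(2*exp(-x))


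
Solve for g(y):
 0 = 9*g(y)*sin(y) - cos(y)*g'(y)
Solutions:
 g(y) = C1/cos(y)^9


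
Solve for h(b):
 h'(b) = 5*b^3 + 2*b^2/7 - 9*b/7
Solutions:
 h(b) = C1 + 5*b^4/4 + 2*b^3/21 - 9*b^2/14


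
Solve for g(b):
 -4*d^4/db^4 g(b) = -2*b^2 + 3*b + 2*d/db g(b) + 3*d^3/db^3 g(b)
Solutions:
 g(b) = C1 + C2*exp(b*(-2 + (12*sqrt(2) + 17)^(-1/3) + (12*sqrt(2) + 17)^(1/3))/8)*sin(sqrt(3)*b*(-(12*sqrt(2) + 17)^(1/3) + (12*sqrt(2) + 17)^(-1/3))/8) + C3*exp(b*(-2 + (12*sqrt(2) + 17)^(-1/3) + (12*sqrt(2) + 17)^(1/3))/8)*cos(sqrt(3)*b*(-(12*sqrt(2) + 17)^(1/3) + (12*sqrt(2) + 17)^(-1/3))/8) + C4*exp(-b*((12*sqrt(2) + 17)^(-1/3) + 1 + (12*sqrt(2) + 17)^(1/3))/4) + b^3/3 - 3*b^2/4 - 3*b


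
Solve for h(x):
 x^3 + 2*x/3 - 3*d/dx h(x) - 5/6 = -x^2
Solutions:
 h(x) = C1 + x^4/12 + x^3/9 + x^2/9 - 5*x/18


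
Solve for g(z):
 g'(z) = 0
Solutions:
 g(z) = C1


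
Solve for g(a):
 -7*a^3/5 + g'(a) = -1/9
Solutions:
 g(a) = C1 + 7*a^4/20 - a/9


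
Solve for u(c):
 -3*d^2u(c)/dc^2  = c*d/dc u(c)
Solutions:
 u(c) = C1 + C2*erf(sqrt(6)*c/6)


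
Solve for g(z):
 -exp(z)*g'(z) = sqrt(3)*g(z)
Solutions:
 g(z) = C1*exp(sqrt(3)*exp(-z))


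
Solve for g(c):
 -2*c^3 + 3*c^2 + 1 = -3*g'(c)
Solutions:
 g(c) = C1 + c^4/6 - c^3/3 - c/3


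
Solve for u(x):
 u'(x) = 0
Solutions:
 u(x) = C1


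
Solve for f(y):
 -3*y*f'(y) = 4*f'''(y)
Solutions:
 f(y) = C1 + Integral(C2*airyai(-6^(1/3)*y/2) + C3*airybi(-6^(1/3)*y/2), y)


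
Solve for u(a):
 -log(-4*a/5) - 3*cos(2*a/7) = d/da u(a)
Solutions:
 u(a) = C1 - a*log(-a) - 2*a*log(2) + a + a*log(5) - 21*sin(2*a/7)/2


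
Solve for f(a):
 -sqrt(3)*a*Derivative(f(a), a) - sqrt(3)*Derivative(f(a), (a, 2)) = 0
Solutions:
 f(a) = C1 + C2*erf(sqrt(2)*a/2)


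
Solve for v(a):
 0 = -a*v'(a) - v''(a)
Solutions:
 v(a) = C1 + C2*erf(sqrt(2)*a/2)


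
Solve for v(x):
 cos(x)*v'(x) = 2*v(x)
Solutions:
 v(x) = C1*(sin(x) + 1)/(sin(x) - 1)


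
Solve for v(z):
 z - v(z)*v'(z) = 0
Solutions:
 v(z) = -sqrt(C1 + z^2)
 v(z) = sqrt(C1 + z^2)


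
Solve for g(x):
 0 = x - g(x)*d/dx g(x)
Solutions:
 g(x) = -sqrt(C1 + x^2)
 g(x) = sqrt(C1 + x^2)


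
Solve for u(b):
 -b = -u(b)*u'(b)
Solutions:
 u(b) = -sqrt(C1 + b^2)
 u(b) = sqrt(C1 + b^2)


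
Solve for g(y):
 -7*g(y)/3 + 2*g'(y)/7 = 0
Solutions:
 g(y) = C1*exp(49*y/6)


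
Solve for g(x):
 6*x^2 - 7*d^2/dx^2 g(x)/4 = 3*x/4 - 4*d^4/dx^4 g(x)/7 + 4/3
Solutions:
 g(x) = C1 + C2*x + C3*exp(-7*x/4) + C4*exp(7*x/4) + 2*x^4/7 - x^3/14 + 760*x^2/1029


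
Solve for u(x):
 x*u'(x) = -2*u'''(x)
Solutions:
 u(x) = C1 + Integral(C2*airyai(-2^(2/3)*x/2) + C3*airybi(-2^(2/3)*x/2), x)


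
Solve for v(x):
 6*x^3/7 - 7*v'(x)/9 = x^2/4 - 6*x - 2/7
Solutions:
 v(x) = C1 + 27*x^4/98 - 3*x^3/28 + 27*x^2/7 + 18*x/49


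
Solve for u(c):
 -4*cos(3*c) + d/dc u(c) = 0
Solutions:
 u(c) = C1 + 4*sin(3*c)/3


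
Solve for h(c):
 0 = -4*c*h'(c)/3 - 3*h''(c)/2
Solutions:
 h(c) = C1 + C2*erf(2*c/3)


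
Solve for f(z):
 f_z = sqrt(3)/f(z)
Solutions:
 f(z) = -sqrt(C1 + 2*sqrt(3)*z)
 f(z) = sqrt(C1 + 2*sqrt(3)*z)


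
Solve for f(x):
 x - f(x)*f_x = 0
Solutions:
 f(x) = -sqrt(C1 + x^2)
 f(x) = sqrt(C1 + x^2)


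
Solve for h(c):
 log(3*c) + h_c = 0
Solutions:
 h(c) = C1 - c*log(c) - c*log(3) + c


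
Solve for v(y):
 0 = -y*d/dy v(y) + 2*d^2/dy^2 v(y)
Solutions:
 v(y) = C1 + C2*erfi(y/2)


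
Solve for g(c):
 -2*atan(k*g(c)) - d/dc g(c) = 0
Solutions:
 Integral(1/atan(_y*k), (_y, g(c))) = C1 - 2*c


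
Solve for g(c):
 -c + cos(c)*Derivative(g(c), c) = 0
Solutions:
 g(c) = C1 + Integral(c/cos(c), c)


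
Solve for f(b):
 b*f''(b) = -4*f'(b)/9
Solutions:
 f(b) = C1 + C2*b^(5/9)


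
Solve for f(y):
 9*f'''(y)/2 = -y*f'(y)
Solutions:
 f(y) = C1 + Integral(C2*airyai(-6^(1/3)*y/3) + C3*airybi(-6^(1/3)*y/3), y)


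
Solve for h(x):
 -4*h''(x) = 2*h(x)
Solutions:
 h(x) = C1*sin(sqrt(2)*x/2) + C2*cos(sqrt(2)*x/2)


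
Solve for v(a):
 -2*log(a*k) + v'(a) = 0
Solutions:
 v(a) = C1 + 2*a*log(a*k) - 2*a


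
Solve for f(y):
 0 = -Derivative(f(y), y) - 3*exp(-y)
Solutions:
 f(y) = C1 + 3*exp(-y)


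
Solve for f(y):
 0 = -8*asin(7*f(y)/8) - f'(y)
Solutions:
 Integral(1/asin(7*_y/8), (_y, f(y))) = C1 - 8*y


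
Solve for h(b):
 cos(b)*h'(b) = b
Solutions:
 h(b) = C1 + Integral(b/cos(b), b)


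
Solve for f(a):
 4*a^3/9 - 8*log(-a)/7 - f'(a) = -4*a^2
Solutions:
 f(a) = C1 + a^4/9 + 4*a^3/3 - 8*a*log(-a)/7 + 8*a/7


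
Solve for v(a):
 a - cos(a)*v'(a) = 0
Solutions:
 v(a) = C1 + Integral(a/cos(a), a)


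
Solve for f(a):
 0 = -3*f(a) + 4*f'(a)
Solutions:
 f(a) = C1*exp(3*a/4)


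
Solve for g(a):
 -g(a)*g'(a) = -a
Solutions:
 g(a) = -sqrt(C1 + a^2)
 g(a) = sqrt(C1 + a^2)


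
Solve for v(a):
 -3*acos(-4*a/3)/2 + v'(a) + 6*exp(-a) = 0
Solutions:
 v(a) = C1 + 3*a*acos(-4*a/3)/2 + 3*sqrt(9 - 16*a^2)/8 + 6*exp(-a)


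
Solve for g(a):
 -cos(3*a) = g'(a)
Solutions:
 g(a) = C1 - sin(3*a)/3


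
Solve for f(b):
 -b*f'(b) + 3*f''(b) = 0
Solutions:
 f(b) = C1 + C2*erfi(sqrt(6)*b/6)


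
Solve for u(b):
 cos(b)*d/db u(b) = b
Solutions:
 u(b) = C1 + Integral(b/cos(b), b)


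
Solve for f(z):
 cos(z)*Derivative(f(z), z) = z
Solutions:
 f(z) = C1 + Integral(z/cos(z), z)


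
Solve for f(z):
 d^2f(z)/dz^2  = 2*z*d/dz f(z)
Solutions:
 f(z) = C1 + C2*erfi(z)


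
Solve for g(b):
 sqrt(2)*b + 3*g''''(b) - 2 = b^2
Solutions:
 g(b) = C1 + C2*b + C3*b^2 + C4*b^3 + b^6/1080 - sqrt(2)*b^5/360 + b^4/36


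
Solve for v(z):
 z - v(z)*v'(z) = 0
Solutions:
 v(z) = -sqrt(C1 + z^2)
 v(z) = sqrt(C1 + z^2)


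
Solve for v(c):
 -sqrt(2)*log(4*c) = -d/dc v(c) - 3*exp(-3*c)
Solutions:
 v(c) = C1 + sqrt(2)*c*log(c) + sqrt(2)*c*(-1 + 2*log(2)) + exp(-3*c)


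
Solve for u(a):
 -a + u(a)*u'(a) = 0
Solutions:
 u(a) = -sqrt(C1 + a^2)
 u(a) = sqrt(C1 + a^2)


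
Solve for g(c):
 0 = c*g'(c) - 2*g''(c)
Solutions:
 g(c) = C1 + C2*erfi(c/2)


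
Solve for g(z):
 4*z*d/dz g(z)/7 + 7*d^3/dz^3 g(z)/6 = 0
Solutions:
 g(z) = C1 + Integral(C2*airyai(-2*21^(1/3)*z/7) + C3*airybi(-2*21^(1/3)*z/7), z)


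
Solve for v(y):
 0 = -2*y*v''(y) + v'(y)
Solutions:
 v(y) = C1 + C2*y^(3/2)


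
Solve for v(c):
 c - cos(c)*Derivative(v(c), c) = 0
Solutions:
 v(c) = C1 + Integral(c/cos(c), c)


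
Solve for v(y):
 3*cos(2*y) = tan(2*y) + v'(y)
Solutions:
 v(y) = C1 + log(cos(2*y))/2 + 3*sin(2*y)/2


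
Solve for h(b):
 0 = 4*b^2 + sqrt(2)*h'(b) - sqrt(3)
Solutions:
 h(b) = C1 - 2*sqrt(2)*b^3/3 + sqrt(6)*b/2


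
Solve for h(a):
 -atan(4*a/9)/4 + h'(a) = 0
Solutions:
 h(a) = C1 + a*atan(4*a/9)/4 - 9*log(16*a^2 + 81)/32


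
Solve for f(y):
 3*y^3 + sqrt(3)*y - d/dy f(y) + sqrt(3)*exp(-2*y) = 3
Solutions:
 f(y) = C1 + 3*y^4/4 + sqrt(3)*y^2/2 - 3*y - sqrt(3)*exp(-2*y)/2


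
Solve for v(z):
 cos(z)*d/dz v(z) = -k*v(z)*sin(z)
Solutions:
 v(z) = C1*exp(k*log(cos(z)))


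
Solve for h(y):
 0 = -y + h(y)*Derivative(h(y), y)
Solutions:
 h(y) = -sqrt(C1 + y^2)
 h(y) = sqrt(C1 + y^2)


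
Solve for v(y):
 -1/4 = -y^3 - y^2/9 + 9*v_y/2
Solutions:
 v(y) = C1 + y^4/18 + 2*y^3/243 - y/18


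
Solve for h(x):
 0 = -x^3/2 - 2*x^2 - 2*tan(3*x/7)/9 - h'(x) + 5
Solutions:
 h(x) = C1 - x^4/8 - 2*x^3/3 + 5*x + 14*log(cos(3*x/7))/27


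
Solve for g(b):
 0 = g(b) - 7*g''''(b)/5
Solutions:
 g(b) = C1*exp(-5^(1/4)*7^(3/4)*b/7) + C2*exp(5^(1/4)*7^(3/4)*b/7) + C3*sin(5^(1/4)*7^(3/4)*b/7) + C4*cos(5^(1/4)*7^(3/4)*b/7)


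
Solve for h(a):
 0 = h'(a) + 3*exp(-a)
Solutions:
 h(a) = C1 + 3*exp(-a)


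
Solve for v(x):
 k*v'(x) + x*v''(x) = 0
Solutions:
 v(x) = C1 + x^(1 - re(k))*(C2*sin(log(x)*Abs(im(k))) + C3*cos(log(x)*im(k)))


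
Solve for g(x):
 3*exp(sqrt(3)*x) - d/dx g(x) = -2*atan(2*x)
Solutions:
 g(x) = C1 + 2*x*atan(2*x) + sqrt(3)*exp(sqrt(3)*x) - log(4*x^2 + 1)/2


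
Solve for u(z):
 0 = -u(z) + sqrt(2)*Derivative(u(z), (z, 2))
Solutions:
 u(z) = C1*exp(-2^(3/4)*z/2) + C2*exp(2^(3/4)*z/2)


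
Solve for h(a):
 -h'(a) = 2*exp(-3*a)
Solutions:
 h(a) = C1 + 2*exp(-3*a)/3


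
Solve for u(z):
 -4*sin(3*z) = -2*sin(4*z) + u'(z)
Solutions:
 u(z) = C1 + 4*cos(3*z)/3 - cos(4*z)/2


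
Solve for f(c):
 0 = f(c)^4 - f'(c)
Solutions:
 f(c) = (-1/(C1 + 3*c))^(1/3)
 f(c) = (-1/(C1 + c))^(1/3)*(-3^(2/3) - 3*3^(1/6)*I)/6
 f(c) = (-1/(C1 + c))^(1/3)*(-3^(2/3) + 3*3^(1/6)*I)/6


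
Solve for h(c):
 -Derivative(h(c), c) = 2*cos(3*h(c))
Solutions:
 h(c) = -asin((C1 + exp(12*c))/(C1 - exp(12*c)))/3 + pi/3
 h(c) = asin((C1 + exp(12*c))/(C1 - exp(12*c)))/3


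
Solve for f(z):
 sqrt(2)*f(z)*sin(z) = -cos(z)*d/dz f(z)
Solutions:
 f(z) = C1*cos(z)^(sqrt(2))


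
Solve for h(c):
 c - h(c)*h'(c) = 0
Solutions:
 h(c) = -sqrt(C1 + c^2)
 h(c) = sqrt(C1 + c^2)


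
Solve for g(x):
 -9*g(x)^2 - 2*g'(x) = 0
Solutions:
 g(x) = 2/(C1 + 9*x)


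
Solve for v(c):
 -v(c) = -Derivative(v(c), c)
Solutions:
 v(c) = C1*exp(c)


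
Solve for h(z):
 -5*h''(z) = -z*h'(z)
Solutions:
 h(z) = C1 + C2*erfi(sqrt(10)*z/10)


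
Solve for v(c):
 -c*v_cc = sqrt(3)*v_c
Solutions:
 v(c) = C1 + C2*c^(1 - sqrt(3))


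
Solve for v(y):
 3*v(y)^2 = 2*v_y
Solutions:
 v(y) = -2/(C1 + 3*y)


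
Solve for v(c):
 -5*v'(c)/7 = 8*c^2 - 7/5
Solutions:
 v(c) = C1 - 56*c^3/15 + 49*c/25


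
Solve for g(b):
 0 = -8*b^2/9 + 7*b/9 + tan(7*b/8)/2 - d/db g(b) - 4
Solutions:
 g(b) = C1 - 8*b^3/27 + 7*b^2/18 - 4*b - 4*log(cos(7*b/8))/7


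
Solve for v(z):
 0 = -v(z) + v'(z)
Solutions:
 v(z) = C1*exp(z)


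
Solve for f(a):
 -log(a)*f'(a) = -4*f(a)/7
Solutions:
 f(a) = C1*exp(4*li(a)/7)


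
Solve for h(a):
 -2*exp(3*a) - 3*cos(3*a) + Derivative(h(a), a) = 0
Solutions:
 h(a) = C1 + 2*exp(3*a)/3 + sin(3*a)


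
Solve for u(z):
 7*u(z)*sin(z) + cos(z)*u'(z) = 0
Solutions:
 u(z) = C1*cos(z)^7


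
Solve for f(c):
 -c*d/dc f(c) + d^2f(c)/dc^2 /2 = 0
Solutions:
 f(c) = C1 + C2*erfi(c)


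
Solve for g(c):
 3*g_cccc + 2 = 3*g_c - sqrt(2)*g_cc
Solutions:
 g(c) = C1 + C2*exp(-c*(-2*2^(5/6)/(27 + sqrt(8*sqrt(2) + 729))^(1/3) + 2^(2/3)*(27 + sqrt(8*sqrt(2) + 729))^(1/3))/12)*sin(sqrt(3)*c*(2*2^(5/6)/(27 + sqrt(8*sqrt(2) + 729))^(1/3) + 2^(2/3)*(27 + sqrt(8*sqrt(2) + 729))^(1/3))/12) + C3*exp(-c*(-2*2^(5/6)/(27 + sqrt(8*sqrt(2) + 729))^(1/3) + 2^(2/3)*(27 + sqrt(8*sqrt(2) + 729))^(1/3))/12)*cos(sqrt(3)*c*(2*2^(5/6)/(27 + sqrt(8*sqrt(2) + 729))^(1/3) + 2^(2/3)*(27 + sqrt(8*sqrt(2) + 729))^(1/3))/12) + C4*exp(c*(-2*2^(5/6)/(27 + sqrt(8*sqrt(2) + 729))^(1/3) + 2^(2/3)*(27 + sqrt(8*sqrt(2) + 729))^(1/3))/6) + 2*c/3


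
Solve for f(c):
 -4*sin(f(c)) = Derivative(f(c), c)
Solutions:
 f(c) = -acos((-C1 - exp(8*c))/(C1 - exp(8*c))) + 2*pi
 f(c) = acos((-C1 - exp(8*c))/(C1 - exp(8*c)))


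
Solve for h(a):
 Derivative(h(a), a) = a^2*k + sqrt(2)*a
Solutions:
 h(a) = C1 + a^3*k/3 + sqrt(2)*a^2/2


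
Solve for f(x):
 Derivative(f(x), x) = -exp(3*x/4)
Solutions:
 f(x) = C1 - 4*exp(3*x/4)/3


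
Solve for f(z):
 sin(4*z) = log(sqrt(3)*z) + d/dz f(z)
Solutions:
 f(z) = C1 - z*log(z) - z*log(3)/2 + z - cos(4*z)/4


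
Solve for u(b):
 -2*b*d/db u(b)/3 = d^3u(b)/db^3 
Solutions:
 u(b) = C1 + Integral(C2*airyai(-2^(1/3)*3^(2/3)*b/3) + C3*airybi(-2^(1/3)*3^(2/3)*b/3), b)


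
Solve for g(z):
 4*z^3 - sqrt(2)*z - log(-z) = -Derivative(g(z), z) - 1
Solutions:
 g(z) = C1 - z^4 + sqrt(2)*z^2/2 + z*log(-z) - 2*z


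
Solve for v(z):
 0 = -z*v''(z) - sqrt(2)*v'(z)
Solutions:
 v(z) = C1 + C2*z^(1 - sqrt(2))


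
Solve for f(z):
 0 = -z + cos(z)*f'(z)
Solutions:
 f(z) = C1 + Integral(z/cos(z), z)


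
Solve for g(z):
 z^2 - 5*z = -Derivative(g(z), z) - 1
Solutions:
 g(z) = C1 - z^3/3 + 5*z^2/2 - z


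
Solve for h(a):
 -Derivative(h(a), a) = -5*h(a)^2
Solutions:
 h(a) = -1/(C1 + 5*a)


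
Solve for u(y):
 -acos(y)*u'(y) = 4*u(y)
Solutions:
 u(y) = C1*exp(-4*Integral(1/acos(y), y))


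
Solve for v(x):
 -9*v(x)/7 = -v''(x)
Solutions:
 v(x) = C1*exp(-3*sqrt(7)*x/7) + C2*exp(3*sqrt(7)*x/7)


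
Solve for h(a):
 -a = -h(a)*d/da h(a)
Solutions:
 h(a) = -sqrt(C1 + a^2)
 h(a) = sqrt(C1 + a^2)


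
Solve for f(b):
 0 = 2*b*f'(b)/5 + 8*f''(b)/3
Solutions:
 f(b) = C1 + C2*erf(sqrt(30)*b/20)


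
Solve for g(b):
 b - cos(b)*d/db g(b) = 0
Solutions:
 g(b) = C1 + Integral(b/cos(b), b)


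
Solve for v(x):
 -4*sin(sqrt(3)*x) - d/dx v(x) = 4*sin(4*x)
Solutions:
 v(x) = C1 + cos(4*x) + 4*sqrt(3)*cos(sqrt(3)*x)/3


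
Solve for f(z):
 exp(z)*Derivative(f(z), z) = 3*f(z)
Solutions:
 f(z) = C1*exp(-3*exp(-z))


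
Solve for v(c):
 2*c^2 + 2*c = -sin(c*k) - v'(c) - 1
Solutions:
 v(c) = C1 - 2*c^3/3 - c^2 - c + cos(c*k)/k


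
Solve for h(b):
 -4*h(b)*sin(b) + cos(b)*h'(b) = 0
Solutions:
 h(b) = C1/cos(b)^4


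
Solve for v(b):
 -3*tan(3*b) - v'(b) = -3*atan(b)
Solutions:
 v(b) = C1 + 3*b*atan(b) - 3*log(b^2 + 1)/2 + log(cos(3*b))


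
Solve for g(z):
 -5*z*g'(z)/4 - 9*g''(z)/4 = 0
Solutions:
 g(z) = C1 + C2*erf(sqrt(10)*z/6)


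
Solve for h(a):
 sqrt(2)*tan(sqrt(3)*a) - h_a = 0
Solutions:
 h(a) = C1 - sqrt(6)*log(cos(sqrt(3)*a))/3


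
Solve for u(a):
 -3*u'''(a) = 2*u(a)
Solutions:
 u(a) = C3*exp(-2^(1/3)*3^(2/3)*a/3) + (C1*sin(2^(1/3)*3^(1/6)*a/2) + C2*cos(2^(1/3)*3^(1/6)*a/2))*exp(2^(1/3)*3^(2/3)*a/6)


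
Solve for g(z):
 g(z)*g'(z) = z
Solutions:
 g(z) = -sqrt(C1 + z^2)
 g(z) = sqrt(C1 + z^2)


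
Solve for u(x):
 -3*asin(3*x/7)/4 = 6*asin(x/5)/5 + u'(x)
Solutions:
 u(x) = C1 - 6*x*asin(x/5)/5 - 3*x*asin(3*x/7)/4 - 6*sqrt(25 - x^2)/5 - sqrt(49 - 9*x^2)/4


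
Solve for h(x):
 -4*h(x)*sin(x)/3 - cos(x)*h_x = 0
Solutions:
 h(x) = C1*cos(x)^(4/3)


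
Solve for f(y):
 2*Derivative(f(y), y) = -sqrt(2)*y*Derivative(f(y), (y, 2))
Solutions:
 f(y) = C1 + C2*y^(1 - sqrt(2))


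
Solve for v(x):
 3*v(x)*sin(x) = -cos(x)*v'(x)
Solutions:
 v(x) = C1*cos(x)^3


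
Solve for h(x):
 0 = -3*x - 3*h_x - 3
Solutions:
 h(x) = C1 - x^2/2 - x


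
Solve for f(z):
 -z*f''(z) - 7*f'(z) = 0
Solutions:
 f(z) = C1 + C2/z^6


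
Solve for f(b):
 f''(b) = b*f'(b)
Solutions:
 f(b) = C1 + C2*erfi(sqrt(2)*b/2)


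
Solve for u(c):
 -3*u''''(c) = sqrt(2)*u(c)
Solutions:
 u(c) = (C1*sin(2^(5/8)*3^(3/4)*c/6) + C2*cos(2^(5/8)*3^(3/4)*c/6))*exp(-2^(5/8)*3^(3/4)*c/6) + (C3*sin(2^(5/8)*3^(3/4)*c/6) + C4*cos(2^(5/8)*3^(3/4)*c/6))*exp(2^(5/8)*3^(3/4)*c/6)


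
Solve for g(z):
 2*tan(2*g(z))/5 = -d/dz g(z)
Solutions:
 g(z) = -asin(C1*exp(-4*z/5))/2 + pi/2
 g(z) = asin(C1*exp(-4*z/5))/2


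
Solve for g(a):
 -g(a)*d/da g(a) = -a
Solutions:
 g(a) = -sqrt(C1 + a^2)
 g(a) = sqrt(C1 + a^2)


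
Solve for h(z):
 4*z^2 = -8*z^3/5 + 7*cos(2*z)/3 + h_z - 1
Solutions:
 h(z) = C1 + 2*z^4/5 + 4*z^3/3 + z - 7*sin(2*z)/6


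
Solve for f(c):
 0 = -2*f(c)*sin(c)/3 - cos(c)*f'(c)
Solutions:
 f(c) = C1*cos(c)^(2/3)


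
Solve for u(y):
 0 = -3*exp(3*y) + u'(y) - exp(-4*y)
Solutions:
 u(y) = C1 + exp(3*y) - exp(-4*y)/4


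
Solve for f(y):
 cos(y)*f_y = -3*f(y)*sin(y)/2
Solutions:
 f(y) = C1*cos(y)^(3/2)


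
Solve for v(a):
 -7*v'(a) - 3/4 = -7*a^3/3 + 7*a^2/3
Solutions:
 v(a) = C1 + a^4/12 - a^3/9 - 3*a/28


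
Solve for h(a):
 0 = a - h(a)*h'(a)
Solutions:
 h(a) = -sqrt(C1 + a^2)
 h(a) = sqrt(C1 + a^2)


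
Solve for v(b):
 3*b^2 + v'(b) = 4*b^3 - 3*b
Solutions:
 v(b) = C1 + b^4 - b^3 - 3*b^2/2


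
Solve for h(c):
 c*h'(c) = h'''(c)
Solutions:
 h(c) = C1 + Integral(C2*airyai(c) + C3*airybi(c), c)


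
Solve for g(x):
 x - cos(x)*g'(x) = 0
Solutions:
 g(x) = C1 + Integral(x/cos(x), x)


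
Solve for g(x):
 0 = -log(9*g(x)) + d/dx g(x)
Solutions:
 -Integral(1/(log(_y) + 2*log(3)), (_y, g(x))) = C1 - x


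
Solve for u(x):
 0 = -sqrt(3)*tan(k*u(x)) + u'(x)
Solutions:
 u(x) = Piecewise((-asin(exp(C1*k + sqrt(3)*k*x))/k + pi/k, Ne(k, 0)), (nan, True))
 u(x) = Piecewise((asin(exp(C1*k + sqrt(3)*k*x))/k, Ne(k, 0)), (nan, True))


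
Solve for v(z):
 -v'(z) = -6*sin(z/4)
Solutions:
 v(z) = C1 - 24*cos(z/4)


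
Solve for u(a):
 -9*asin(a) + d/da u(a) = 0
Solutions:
 u(a) = C1 + 9*a*asin(a) + 9*sqrt(1 - a^2)


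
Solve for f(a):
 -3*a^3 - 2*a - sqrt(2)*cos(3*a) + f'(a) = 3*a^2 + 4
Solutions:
 f(a) = C1 + 3*a^4/4 + a^3 + a^2 + 4*a + sqrt(2)*sin(3*a)/3


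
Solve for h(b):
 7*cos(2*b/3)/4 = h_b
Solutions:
 h(b) = C1 + 21*sin(2*b/3)/8


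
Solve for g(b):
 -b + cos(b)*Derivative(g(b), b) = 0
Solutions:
 g(b) = C1 + Integral(b/cos(b), b)


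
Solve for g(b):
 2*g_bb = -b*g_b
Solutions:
 g(b) = C1 + C2*erf(b/2)


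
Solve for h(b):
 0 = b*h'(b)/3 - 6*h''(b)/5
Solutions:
 h(b) = C1 + C2*erfi(sqrt(5)*b/6)


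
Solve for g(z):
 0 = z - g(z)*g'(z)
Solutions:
 g(z) = -sqrt(C1 + z^2)
 g(z) = sqrt(C1 + z^2)


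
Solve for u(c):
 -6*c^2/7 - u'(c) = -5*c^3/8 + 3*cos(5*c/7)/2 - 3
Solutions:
 u(c) = C1 + 5*c^4/32 - 2*c^3/7 + 3*c - 21*sin(5*c/7)/10


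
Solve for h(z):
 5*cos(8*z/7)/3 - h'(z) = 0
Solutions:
 h(z) = C1 + 35*sin(8*z/7)/24


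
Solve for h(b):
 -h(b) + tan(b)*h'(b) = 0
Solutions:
 h(b) = C1*sin(b)


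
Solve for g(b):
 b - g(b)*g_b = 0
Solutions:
 g(b) = -sqrt(C1 + b^2)
 g(b) = sqrt(C1 + b^2)


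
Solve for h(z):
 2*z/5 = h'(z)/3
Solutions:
 h(z) = C1 + 3*z^2/5


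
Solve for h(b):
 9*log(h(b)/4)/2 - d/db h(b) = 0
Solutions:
 2*Integral(1/(-log(_y) + 2*log(2)), (_y, h(b)))/9 = C1 - b


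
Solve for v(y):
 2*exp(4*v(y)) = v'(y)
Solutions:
 v(y) = log(-(-1/(C1 + 8*y))^(1/4))
 v(y) = log(-1/(C1 + 8*y))/4
 v(y) = log(-I*(-1/(C1 + 8*y))^(1/4))
 v(y) = log(I*(-1/(C1 + 8*y))^(1/4))


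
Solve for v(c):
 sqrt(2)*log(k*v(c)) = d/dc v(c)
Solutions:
 li(k*v(c))/k = C1 + sqrt(2)*c


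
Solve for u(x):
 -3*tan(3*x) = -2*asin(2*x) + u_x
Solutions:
 u(x) = C1 + 2*x*asin(2*x) + sqrt(1 - 4*x^2) + log(cos(3*x))


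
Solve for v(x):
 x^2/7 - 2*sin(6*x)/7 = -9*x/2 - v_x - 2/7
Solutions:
 v(x) = C1 - x^3/21 - 9*x^2/4 - 2*x/7 - cos(6*x)/21


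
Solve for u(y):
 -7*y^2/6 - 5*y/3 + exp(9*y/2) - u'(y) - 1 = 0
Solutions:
 u(y) = C1 - 7*y^3/18 - 5*y^2/6 - y + 2*exp(9*y/2)/9


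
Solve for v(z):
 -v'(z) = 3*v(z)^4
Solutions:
 v(z) = (-3^(2/3) - 3*3^(1/6)*I)*(1/(C1 + 3*z))^(1/3)/6
 v(z) = (-3^(2/3) + 3*3^(1/6)*I)*(1/(C1 + 3*z))^(1/3)/6
 v(z) = (1/(C1 + 9*z))^(1/3)


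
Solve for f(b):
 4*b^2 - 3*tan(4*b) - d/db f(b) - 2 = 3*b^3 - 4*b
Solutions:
 f(b) = C1 - 3*b^4/4 + 4*b^3/3 + 2*b^2 - 2*b + 3*log(cos(4*b))/4


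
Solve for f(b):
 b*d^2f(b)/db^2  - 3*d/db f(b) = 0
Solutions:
 f(b) = C1 + C2*b^4


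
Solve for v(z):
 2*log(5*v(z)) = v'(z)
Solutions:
 -Integral(1/(log(_y) + log(5)), (_y, v(z)))/2 = C1 - z


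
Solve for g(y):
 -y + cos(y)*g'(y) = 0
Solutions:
 g(y) = C1 + Integral(y/cos(y), y)


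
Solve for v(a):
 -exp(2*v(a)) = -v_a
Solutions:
 v(a) = log(-sqrt(-1/(C1 + a))) - log(2)/2
 v(a) = log(-1/(C1 + a))/2 - log(2)/2


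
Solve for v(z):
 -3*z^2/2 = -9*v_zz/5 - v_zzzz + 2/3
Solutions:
 v(z) = C1 + C2*z + C3*sin(3*sqrt(5)*z/5) + C4*cos(3*sqrt(5)*z/5) + 5*z^4/72 - 5*z^2/18


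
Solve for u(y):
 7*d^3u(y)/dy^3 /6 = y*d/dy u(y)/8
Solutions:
 u(y) = C1 + Integral(C2*airyai(294^(1/3)*y/14) + C3*airybi(294^(1/3)*y/14), y)


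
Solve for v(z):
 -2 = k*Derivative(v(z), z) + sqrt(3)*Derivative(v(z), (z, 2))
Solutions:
 v(z) = C1 + C2*exp(-sqrt(3)*k*z/3) - 2*z/k


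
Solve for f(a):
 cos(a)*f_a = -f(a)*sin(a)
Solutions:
 f(a) = C1*cos(a)


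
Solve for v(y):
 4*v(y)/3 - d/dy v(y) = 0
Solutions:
 v(y) = C1*exp(4*y/3)


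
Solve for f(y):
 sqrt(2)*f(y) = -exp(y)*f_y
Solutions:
 f(y) = C1*exp(sqrt(2)*exp(-y))


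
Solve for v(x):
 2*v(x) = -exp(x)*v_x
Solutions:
 v(x) = C1*exp(2*exp(-x))


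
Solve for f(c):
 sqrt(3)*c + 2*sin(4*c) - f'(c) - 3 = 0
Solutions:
 f(c) = C1 + sqrt(3)*c^2/2 - 3*c - cos(4*c)/2


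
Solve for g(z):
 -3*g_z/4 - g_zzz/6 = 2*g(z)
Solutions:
 g(z) = C1*exp(3^(1/3)*z*(-3^(1/3)/(2 + sqrt(70)/4)^(1/3) + 2*(2 + sqrt(70)/4)^(1/3))/4)*sin(sqrt(3)*z*(27/(162 + 81*sqrt(70)/4)^(1/3) + 2*(162 + 81*sqrt(70)/4)^(1/3))/12) + C2*exp(3^(1/3)*z*(-3^(1/3)/(2 + sqrt(70)/4)^(1/3) + 2*(2 + sqrt(70)/4)^(1/3))/4)*cos(sqrt(3)*z*(27/(162 + 81*sqrt(70)/4)^(1/3) + 2*(162 + 81*sqrt(70)/4)^(1/3))/12) + C3*exp(3^(1/3)*z*(-(2 + sqrt(70)/4)^(1/3) + 3^(1/3)/(2*(2 + sqrt(70)/4)^(1/3))))


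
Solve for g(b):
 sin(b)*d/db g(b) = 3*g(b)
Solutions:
 g(b) = C1*(cos(b) - 1)^(3/2)/(cos(b) + 1)^(3/2)


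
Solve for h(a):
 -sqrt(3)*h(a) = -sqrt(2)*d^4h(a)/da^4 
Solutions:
 h(a) = C1*exp(-2^(7/8)*3^(1/8)*a/2) + C2*exp(2^(7/8)*3^(1/8)*a/2) + C3*sin(2^(7/8)*3^(1/8)*a/2) + C4*cos(2^(7/8)*3^(1/8)*a/2)


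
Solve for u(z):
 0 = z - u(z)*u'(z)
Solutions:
 u(z) = -sqrt(C1 + z^2)
 u(z) = sqrt(C1 + z^2)


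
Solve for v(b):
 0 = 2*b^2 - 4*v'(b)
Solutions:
 v(b) = C1 + b^3/6


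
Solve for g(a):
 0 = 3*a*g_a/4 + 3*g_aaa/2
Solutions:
 g(a) = C1 + Integral(C2*airyai(-2^(2/3)*a/2) + C3*airybi(-2^(2/3)*a/2), a)


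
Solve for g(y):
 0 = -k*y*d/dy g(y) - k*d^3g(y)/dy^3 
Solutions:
 g(y) = C1 + Integral(C2*airyai(-y) + C3*airybi(-y), y)


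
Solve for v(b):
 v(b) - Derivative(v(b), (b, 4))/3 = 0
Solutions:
 v(b) = C1*exp(-3^(1/4)*b) + C2*exp(3^(1/4)*b) + C3*sin(3^(1/4)*b) + C4*cos(3^(1/4)*b)


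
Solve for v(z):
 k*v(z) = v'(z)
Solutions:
 v(z) = C1*exp(k*z)


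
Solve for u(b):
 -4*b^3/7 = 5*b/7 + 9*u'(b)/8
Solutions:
 u(b) = C1 - 8*b^4/63 - 20*b^2/63


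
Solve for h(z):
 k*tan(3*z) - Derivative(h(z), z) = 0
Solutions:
 h(z) = C1 - k*log(cos(3*z))/3


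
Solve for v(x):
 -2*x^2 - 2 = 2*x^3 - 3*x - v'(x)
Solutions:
 v(x) = C1 + x^4/2 + 2*x^3/3 - 3*x^2/2 + 2*x


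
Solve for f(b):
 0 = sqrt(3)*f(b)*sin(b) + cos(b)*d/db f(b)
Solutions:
 f(b) = C1*cos(b)^(sqrt(3))


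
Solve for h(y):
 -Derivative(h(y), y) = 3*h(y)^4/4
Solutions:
 h(y) = 2^(2/3)*(1/(C1 + 9*y))^(1/3)
 h(y) = (-6^(2/3) - 3*2^(2/3)*3^(1/6)*I)*(1/(C1 + 3*y))^(1/3)/6
 h(y) = (-6^(2/3) + 3*2^(2/3)*3^(1/6)*I)*(1/(C1 + 3*y))^(1/3)/6


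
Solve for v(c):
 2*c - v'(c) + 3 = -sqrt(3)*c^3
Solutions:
 v(c) = C1 + sqrt(3)*c^4/4 + c^2 + 3*c


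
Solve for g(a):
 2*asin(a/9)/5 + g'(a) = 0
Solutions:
 g(a) = C1 - 2*a*asin(a/9)/5 - 2*sqrt(81 - a^2)/5


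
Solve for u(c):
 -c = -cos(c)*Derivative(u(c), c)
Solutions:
 u(c) = C1 + Integral(c/cos(c), c)


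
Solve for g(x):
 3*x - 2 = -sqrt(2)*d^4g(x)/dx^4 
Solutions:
 g(x) = C1 + C2*x + C3*x^2 + C4*x^3 - sqrt(2)*x^5/80 + sqrt(2)*x^4/24


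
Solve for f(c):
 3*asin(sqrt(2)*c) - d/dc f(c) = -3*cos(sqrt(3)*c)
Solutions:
 f(c) = C1 + 3*c*asin(sqrt(2)*c) + 3*sqrt(2)*sqrt(1 - 2*c^2)/2 + sqrt(3)*sin(sqrt(3)*c)


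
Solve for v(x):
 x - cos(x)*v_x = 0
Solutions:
 v(x) = C1 + Integral(x/cos(x), x)


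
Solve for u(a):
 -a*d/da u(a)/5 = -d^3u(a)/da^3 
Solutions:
 u(a) = C1 + Integral(C2*airyai(5^(2/3)*a/5) + C3*airybi(5^(2/3)*a/5), a)


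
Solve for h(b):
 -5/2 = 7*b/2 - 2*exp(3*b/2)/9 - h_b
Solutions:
 h(b) = C1 + 7*b^2/4 + 5*b/2 - 4*exp(3*b/2)/27


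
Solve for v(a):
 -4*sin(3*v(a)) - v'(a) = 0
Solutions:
 v(a) = -acos((-C1 - exp(24*a))/(C1 - exp(24*a)))/3 + 2*pi/3
 v(a) = acos((-C1 - exp(24*a))/(C1 - exp(24*a)))/3


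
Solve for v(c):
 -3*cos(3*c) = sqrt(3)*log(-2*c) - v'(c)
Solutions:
 v(c) = C1 + sqrt(3)*c*(log(-c) - 1) + sqrt(3)*c*log(2) + sin(3*c)


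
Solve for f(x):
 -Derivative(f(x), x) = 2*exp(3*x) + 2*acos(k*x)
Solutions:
 f(x) = C1 - 2*Piecewise((x*acos(k*x) - sqrt(-k^2*x^2 + 1)/k, Ne(k, 0)), (pi*x/2, True)) - 2*exp(3*x)/3


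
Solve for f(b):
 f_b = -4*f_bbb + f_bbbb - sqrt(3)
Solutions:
 f(b) = C1 + C2*exp(b*(-2^(2/3)*(3*sqrt(849) + 155)^(1/3) - 32*2^(1/3)/(3*sqrt(849) + 155)^(1/3) + 16)/12)*sin(2^(1/3)*sqrt(3)*b*(-2^(1/3)*(3*sqrt(849) + 155)^(1/3) + 32/(3*sqrt(849) + 155)^(1/3))/12) + C3*exp(b*(-2^(2/3)*(3*sqrt(849) + 155)^(1/3) - 32*2^(1/3)/(3*sqrt(849) + 155)^(1/3) + 16)/12)*cos(2^(1/3)*sqrt(3)*b*(-2^(1/3)*(3*sqrt(849) + 155)^(1/3) + 32/(3*sqrt(849) + 155)^(1/3))/12) + C4*exp(b*(32*2^(1/3)/(3*sqrt(849) + 155)^(1/3) + 8 + 2^(2/3)*(3*sqrt(849) + 155)^(1/3))/6) - sqrt(3)*b


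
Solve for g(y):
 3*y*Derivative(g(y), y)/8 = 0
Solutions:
 g(y) = C1


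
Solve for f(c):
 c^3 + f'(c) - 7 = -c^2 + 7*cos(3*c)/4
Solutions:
 f(c) = C1 - c^4/4 - c^3/3 + 7*c + 7*sin(3*c)/12


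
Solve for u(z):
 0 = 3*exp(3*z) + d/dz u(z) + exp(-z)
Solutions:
 u(z) = C1 - exp(3*z) + exp(-z)


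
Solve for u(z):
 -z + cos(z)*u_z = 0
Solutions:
 u(z) = C1 + Integral(z/cos(z), z)


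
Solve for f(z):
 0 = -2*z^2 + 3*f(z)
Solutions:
 f(z) = 2*z^2/3


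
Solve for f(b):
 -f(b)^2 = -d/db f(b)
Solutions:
 f(b) = -1/(C1 + b)


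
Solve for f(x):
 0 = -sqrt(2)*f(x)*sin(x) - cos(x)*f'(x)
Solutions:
 f(x) = C1*cos(x)^(sqrt(2))


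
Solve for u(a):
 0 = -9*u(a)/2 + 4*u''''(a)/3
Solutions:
 u(a) = C1*exp(-2^(1/4)*3^(3/4)*a/2) + C2*exp(2^(1/4)*3^(3/4)*a/2) + C3*sin(2^(1/4)*3^(3/4)*a/2) + C4*cos(2^(1/4)*3^(3/4)*a/2)


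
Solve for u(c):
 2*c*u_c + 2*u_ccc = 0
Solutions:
 u(c) = C1 + Integral(C2*airyai(-c) + C3*airybi(-c), c)


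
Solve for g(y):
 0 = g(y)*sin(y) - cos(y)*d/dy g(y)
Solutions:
 g(y) = C1/cos(y)


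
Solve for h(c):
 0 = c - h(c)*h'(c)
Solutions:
 h(c) = -sqrt(C1 + c^2)
 h(c) = sqrt(C1 + c^2)


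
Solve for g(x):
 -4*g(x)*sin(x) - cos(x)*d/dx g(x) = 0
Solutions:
 g(x) = C1*cos(x)^4


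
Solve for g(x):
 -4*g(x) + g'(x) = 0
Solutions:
 g(x) = C1*exp(4*x)
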